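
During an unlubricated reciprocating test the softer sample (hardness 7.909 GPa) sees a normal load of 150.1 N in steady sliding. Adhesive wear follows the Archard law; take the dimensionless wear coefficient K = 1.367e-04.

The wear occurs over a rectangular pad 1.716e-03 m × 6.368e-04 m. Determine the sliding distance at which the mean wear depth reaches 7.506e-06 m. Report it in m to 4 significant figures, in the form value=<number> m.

value=3.162 m

The computation holds exact precision; printed values are rounded, and a single final rounding to four significant figures.
Hardness H = 7.909 GPa = 7.909e+09 Pa.
Contact area A = 1.716e-03 m × 6.368e-04 m = 1.093e-06 m².
Working in SI base units: W = 150.1 N, H = 7.909e+09 Pa, K = 1.367e-04.
Wearable volume V_lim = h_lim·A = 7.506e-06 · 1.093e-06 = 8.202e-12 m³.
Life L = V_lim·H/(K·W) = 8.202e-12 · 7.909e+09 / (1.367e-04 · 150.1) = 3.162 m.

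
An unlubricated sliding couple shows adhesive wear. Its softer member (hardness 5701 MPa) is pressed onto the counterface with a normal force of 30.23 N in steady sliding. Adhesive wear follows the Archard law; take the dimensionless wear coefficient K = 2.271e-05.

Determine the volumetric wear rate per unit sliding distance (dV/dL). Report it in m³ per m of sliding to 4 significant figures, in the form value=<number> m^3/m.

value=1.204e-13 m^3/m

Shown intermediates are rounded. Every step keeps full precision, and a lone final rounding, at four significant digits.
Convert: Hardness H = 5701 MPa = 5.701e+09 Pa.
Restated in SI base units: W = 30.23 N, H = 5.701e+09 Pa, K = 2.271e-05.
Volumetric rate dV/dL = K·W/H (no L dependence): 2.271e-05 · 30.23 / 5.701e+09 = 1.204e-13 m³/m.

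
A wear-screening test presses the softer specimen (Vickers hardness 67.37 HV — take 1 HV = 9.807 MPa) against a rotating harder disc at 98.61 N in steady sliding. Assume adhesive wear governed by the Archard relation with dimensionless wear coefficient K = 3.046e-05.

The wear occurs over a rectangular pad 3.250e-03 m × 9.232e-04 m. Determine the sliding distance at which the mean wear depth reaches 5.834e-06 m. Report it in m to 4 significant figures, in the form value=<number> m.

value=3.850 m

Each operation holds exact precision — shown intermediates are rounded, and a lone final rounding to 4 significant digits.
Convert: Hardness H = 67.37 HV × 9.807 MPa/HV = 660.7 MPa = 6.607e+08 Pa.
Convert: Contact area A = 3.250e-03 m × 9.232e-04 m = 3.000e-06 m².
In SI base units, W = 98.61 N, H = 6.607e+08 Pa, K = 3.046e-05.
Volume at the limit: V_lim = h_lim·A = 5.834e-06 · 3.000e-06 = 1.750e-11 m³.
Sliding life L = V_lim·H/(K·W) = 1.750e-11 · 6.607e+08 / (3.046e-05 · 98.61) = 3.850 m.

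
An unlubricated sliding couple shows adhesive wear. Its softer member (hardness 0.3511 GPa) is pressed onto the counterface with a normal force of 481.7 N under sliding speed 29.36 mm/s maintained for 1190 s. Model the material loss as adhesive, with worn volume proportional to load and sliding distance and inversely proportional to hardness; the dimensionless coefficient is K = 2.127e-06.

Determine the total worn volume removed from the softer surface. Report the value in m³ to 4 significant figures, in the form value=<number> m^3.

value=1.020e-10 m^3

Every step keeps full precision. Intermediate values are printed rounded, and a lone final rounding, at 4 significant figures.
Sliding speed v = 29.36 mm/s = 0.02936 m/s. Sliding distance L = v·t = 0.02936 m/s × 1190 s = 34.94 m.
Hardness H = 0.3511 GPa = 3.511e+08 Pa.
SI base units throughout: W = 481.7 N, H = 3.511e+08 Pa, K = 2.127e-06.
Archard relation: V = K·W·L/H = 2.127e-06 · 481.7 · 34.94 / 3.511e+08 = 1.020e-10 m³.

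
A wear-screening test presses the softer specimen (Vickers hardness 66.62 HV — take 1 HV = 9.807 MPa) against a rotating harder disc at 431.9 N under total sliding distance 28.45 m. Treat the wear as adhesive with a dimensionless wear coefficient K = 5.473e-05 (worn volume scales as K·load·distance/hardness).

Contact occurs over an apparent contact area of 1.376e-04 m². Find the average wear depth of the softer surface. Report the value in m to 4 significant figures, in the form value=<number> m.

value=7.481e-06 m

The intermediates are displayed rounded; the algebra runs at full precision. Rounded just once: 4 significant figures.
Hardness H = 66.62 HV × 9.807 MPa/HV = 653.3 MPa = 6.533e+08 Pa.
In SI base units, W = 431.9 N, H = 6.533e+08 Pa, K = 5.473e-05.
Wear volume V = K·W·L/H = 5.473e-05 · 431.9 · 28.45 / 6.533e+08 = 1.029e-09 m³.
Average depth h = V/A = 1.029e-09 / 1.376e-04 = 7.481e-06 m.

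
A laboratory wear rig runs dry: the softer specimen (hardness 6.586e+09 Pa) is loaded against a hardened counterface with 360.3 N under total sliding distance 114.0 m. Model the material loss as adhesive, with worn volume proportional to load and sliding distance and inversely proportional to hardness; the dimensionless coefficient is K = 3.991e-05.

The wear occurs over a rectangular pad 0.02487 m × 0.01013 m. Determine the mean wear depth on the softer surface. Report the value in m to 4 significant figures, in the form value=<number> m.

value=9.880e-07 m

All arithmetic keeps full float precision, and intermediates are shown rounded, and a single final rounding to four significant digits.
Convert: Contact area A = 0.02487 m × 0.01013 m = 2.519e-04 m².
Collected in SI base units: W = 360.3 N, H = 6.586e+09 Pa, K = 3.991e-05.
Wear volume V = K·W·L/H = 3.991e-05 · 360.3 · 114.0 / 6.586e+09 = 2.489e-10 m³.
Mean wear depth h = V/A = 2.489e-10 / 2.519e-04 = 9.880e-07 m.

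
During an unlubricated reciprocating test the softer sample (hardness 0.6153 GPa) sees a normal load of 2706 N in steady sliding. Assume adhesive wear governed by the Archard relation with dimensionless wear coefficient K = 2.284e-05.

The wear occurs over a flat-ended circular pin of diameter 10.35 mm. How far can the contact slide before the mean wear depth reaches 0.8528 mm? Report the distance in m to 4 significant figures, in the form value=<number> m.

value=714.3 m

All arithmetic holds full precision, and the intermediates appear rounded, and a lone final rounding: 4 significant digits.
Hardness H = 0.6153 GPa = 6.153e+08 Pa.
Pin diameter d = 10.35 mm = 0.01035 m. Contact area A = π·d²/4 = π·(0.01035 m)²/4 = 8.413e-05 m².
Depth limit h_lim = 0.8528 mm = 8.528e-04 m.
In SI base units, W = 2706 N, H = 6.153e+08 Pa, K = 2.284e-05.
Permissible volume V_lim = h_lim·A = 8.528e-04 · 8.413e-05 = 7.175e-08 m³.
Sliding life L = V_lim·H/(K·W) = 7.175e-08 · 6.153e+08 / (2.284e-05 · 2706) = 714.3 m.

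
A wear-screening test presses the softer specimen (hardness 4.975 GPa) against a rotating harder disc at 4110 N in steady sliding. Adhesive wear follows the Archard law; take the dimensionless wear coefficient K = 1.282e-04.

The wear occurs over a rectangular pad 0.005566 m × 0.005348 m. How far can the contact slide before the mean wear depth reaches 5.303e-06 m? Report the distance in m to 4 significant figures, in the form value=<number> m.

Intermediates are printed rounded; each operation holds exact precision — a lone final rounding to 4 significant figures.
Convert: Hardness H = 4.975 GPa = 4.975e+09 Pa.
Convert: Contact area A = 0.005566 m × 0.005348 m = 2.977e-05 m².
As SI base values: W = 4110 N, H = 4.975e+09 Pa, K = 1.282e-04.
At the depth limit, V_lim = h_lim·A = 5.303e-06 · 2.977e-05 = 1.579e-10 m³.
Sliding life L = V_lim·H/(K·W) = 1.579e-10 · 4.975e+09 / (1.282e-04 · 4110) = 1.490 m.

value=1.490 m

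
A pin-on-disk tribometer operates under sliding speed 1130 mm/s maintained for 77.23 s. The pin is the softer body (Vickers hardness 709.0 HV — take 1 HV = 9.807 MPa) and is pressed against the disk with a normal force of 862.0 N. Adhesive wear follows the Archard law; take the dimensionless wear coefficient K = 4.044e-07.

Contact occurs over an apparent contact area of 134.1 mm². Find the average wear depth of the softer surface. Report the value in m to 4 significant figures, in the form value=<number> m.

value=3.263e-08 m

All arithmetic holds exact precision; the intermediates are displayed rounded. Rounded just once: 4 significant figures.
Sliding speed v = 1130 mm/s = 1.130 m/s. Distance L = v·t = 1.130 m/s × 77.23 s = 87.27 m.
Hardness H = 709.0 HV × 9.807 MPa/HV = 6953 MPa = 6.953e+09 Pa.
Contact area A = 134.1 mm² = 1.341e-04 m².
SI base units throughout: W = 862.0 N, H = 6.953e+09 Pa, K = 4.044e-07.
Apply Archard: V = K·W·L/H = 4.044e-07 · 862.0 · 87.27 / 6.953e+09 = 4.375e-12 m³.
Wear depth h = V/A = 4.375e-12 / 1.341e-04 = 3.263e-08 m.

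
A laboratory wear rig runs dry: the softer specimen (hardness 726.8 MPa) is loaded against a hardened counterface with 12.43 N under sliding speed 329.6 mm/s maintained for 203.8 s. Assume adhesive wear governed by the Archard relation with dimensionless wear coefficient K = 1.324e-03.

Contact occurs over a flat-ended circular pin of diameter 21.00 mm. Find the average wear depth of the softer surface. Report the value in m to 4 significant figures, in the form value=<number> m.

value=4.391e-06 m

Displayed values are rounded; all working math keeps full precision; one final rounding, at 4 significant figures.
Sliding speed v = 329.6 mm/s = 0.3296 m/s. Path length L = v·t = 0.3296 m/s × 203.8 s = 67.17 m.
Hardness H = 726.8 MPa = 7.268e+08 Pa.
Pin diameter d = 21.00 mm = 0.02100 m. Contact area A = π·d²/4 = π·(0.02100 m)²/4 = 3.464e-04 m².
Collected in SI base units: W = 12.43 N, H = 7.268e+08 Pa, K = 1.324e-03.
Archard volume V = K·W·L/H = 1.324e-03 · 12.43 · 67.17 / 7.268e+08 = 1.521e-09 m³.
Depth of wear h = V/A = 1.521e-09 / 3.464e-04 = 4.391e-06 m.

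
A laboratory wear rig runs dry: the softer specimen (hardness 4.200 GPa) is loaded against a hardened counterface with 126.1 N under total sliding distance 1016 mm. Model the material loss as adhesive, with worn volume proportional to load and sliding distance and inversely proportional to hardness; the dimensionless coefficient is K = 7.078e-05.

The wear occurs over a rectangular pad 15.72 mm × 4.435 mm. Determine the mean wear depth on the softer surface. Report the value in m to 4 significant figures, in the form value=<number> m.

value=3.097e-08 m

Intermediate values are shown rounded. The algebra maintains full float precision; a lone final rounding: four significant digits.
Convert: Sliding distance L = 1016 mm = 1.016 m.
Convert: Hardness H = 4.200 GPa = 4.200e+09 Pa.
Convert: Pad sides 15.72 mm × 4.435 mm = 0.01572 m × 0.004435 m. Contact area A = 0.01572 m × 0.004435 m = 6.972e-05 m².
Collected in SI base units: W = 126.1 N, H = 4.200e+09 Pa, K = 7.078e-05.
Volume removed: V = K·W·L/H = 7.078e-05 · 126.1 · 1.016 / 4.200e+09 = 2.159e-12 m³.
Mean depth h = V/A = 2.159e-12 / 6.972e-05 = 3.097e-08 m.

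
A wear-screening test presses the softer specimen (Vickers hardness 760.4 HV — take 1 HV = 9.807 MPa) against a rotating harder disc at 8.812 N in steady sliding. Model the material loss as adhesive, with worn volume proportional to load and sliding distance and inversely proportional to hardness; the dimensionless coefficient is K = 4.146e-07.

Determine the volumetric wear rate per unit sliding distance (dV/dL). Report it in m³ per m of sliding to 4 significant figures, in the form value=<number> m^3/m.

Quoted intermediates are rounded — every step holds full precision, and one last rounding, at four significant figures.
Hardness H = 760.4 HV × 9.807 MPa/HV = 7457 MPa = 7.457e+09 Pa.
Working in SI base units: W = 8.812 N, H = 7.457e+09 Pa, K = 4.146e-07.
Sliding wear rate dV/dL = K·W/H (independent of L): 4.146e-07 · 8.812 / 7.457e+09 = 4.899e-16 m³/m.

value=4.899e-16 m^3/m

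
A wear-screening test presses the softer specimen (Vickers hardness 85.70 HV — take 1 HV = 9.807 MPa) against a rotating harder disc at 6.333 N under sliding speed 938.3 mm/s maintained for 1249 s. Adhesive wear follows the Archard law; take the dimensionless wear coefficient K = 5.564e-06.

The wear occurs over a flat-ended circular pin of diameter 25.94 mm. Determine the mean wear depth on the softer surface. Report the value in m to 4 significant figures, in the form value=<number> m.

Displayed values are rounded — all arithmetic maintains full float precision — one last rounding to four significant figures.
Sliding speed v = 938.3 mm/s = 0.9383 m/s. Distance covered L = v·t = 0.9383 m/s × 1249 s = 1172 m.
Hardness H = 85.70 HV × 9.807 MPa/HV = 840.5 MPa = 8.405e+08 Pa.
Pin diameter d = 25.94 mm = 0.02594 m. Contact area A = π·d²/4 = π·(0.02594 m)²/4 = 5.285e-04 m².
SI base units throughout: W = 6.333 N, H = 8.405e+08 Pa, K = 5.564e-06.
Apply Archard: V = K·W·L/H = 5.564e-06 · 6.333 · 1172 / 8.405e+08 = 4.913e-11 m³.
Mean depth h = V/A = 4.913e-11 / 5.285e-04 = 9.297e-08 m.

value=9.297e-08 m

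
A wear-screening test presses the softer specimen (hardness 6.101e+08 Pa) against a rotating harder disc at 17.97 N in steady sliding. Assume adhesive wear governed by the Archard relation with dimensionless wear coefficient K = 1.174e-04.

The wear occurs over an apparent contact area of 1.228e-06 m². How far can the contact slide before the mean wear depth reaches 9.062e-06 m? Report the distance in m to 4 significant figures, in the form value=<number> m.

Every step holds full precision. Intermediate values are displayed rounded. Rounded once at the end, at four significant figures.
Expressed in SI base units: W = 17.97 N, H = 6.101e+08 Pa, K = 1.174e-04.
Wearable volume V_lim = h_lim·A = 9.062e-06 · 1.228e-06 = 1.113e-11 m³.
Thus life L = V_lim·H/(K·W) = 1.113e-11 · 6.101e+08 / (1.174e-04 · 17.97) = 3.218 m.

value=3.218 m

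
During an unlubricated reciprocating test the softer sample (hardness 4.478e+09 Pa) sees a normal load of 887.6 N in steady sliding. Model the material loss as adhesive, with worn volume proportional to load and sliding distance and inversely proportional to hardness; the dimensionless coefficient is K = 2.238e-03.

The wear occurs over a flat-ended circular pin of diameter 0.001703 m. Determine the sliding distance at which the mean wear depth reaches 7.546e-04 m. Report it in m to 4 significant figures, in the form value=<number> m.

value=3.875 m

The intermediates appear rounded. The algebra carries exact precision — a single final rounding: 4 significant figures.
Convert: Contact area A = π·d²/4 = π·(0.001703 m)²/4 = 2.278e-06 m².
Restated in SI base units: W = 887.6 N, H = 4.478e+09 Pa, K = 2.238e-03.
Limit volume V_lim = h_lim·A = 7.546e-04 · 2.278e-06 = 1.719e-09 m³.
So the life L = V_lim·H/(K·W) = 1.719e-09 · 4.478e+09 / (2.238e-03 · 887.6) = 3.875 m.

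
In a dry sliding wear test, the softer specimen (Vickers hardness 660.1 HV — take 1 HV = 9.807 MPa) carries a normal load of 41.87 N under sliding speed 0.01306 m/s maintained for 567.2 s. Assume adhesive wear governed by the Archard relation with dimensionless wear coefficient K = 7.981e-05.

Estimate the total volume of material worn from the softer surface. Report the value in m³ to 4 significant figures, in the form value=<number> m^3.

Shown intermediates are rounded; all arithmetic runs at full precision, and a single final rounding, at four significant figures.
Convert: The distance L = v·t = 0.01306 m/s × 567.2 s = 7.408 m.
Convert: Hardness H = 660.1 HV × 9.807 MPa/HV = 6474 MPa = 6.474e+09 Pa.
SI base units throughout: W = 41.87 N, H = 6.474e+09 Pa, K = 7.981e-05.
The Archard volume V = K·W·L/H = 7.981e-05 · 41.87 · 7.408 / 6.474e+09 = 3.824e-12 m³.

value=3.824e-12 m^3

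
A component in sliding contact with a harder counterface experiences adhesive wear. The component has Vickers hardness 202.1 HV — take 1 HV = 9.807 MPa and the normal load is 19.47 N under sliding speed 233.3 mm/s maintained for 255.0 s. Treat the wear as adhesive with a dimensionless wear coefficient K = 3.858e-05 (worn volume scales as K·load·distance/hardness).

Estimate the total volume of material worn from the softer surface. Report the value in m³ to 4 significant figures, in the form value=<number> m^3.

value=2.255e-11 m^3

The algebra carries full precision — intermediates appear rounded, and rounded once at the end, at four significant digits.
Sliding speed v = 233.3 mm/s = 0.2333 m/s. Sliding distance L = v·t = 0.2333 m/s × 255.0 s = 59.49 m.
Hardness H = 202.1 HV × 9.807 MPa/HV = 1982 MPa = 1.982e+09 Pa.
As SI base values: W = 19.47 N, H = 1.982e+09 Pa, K = 3.858e-05.
Volume removed: V = K·W·L/H = 3.858e-05 · 19.47 · 59.49 / 1.982e+09 = 2.255e-11 m³.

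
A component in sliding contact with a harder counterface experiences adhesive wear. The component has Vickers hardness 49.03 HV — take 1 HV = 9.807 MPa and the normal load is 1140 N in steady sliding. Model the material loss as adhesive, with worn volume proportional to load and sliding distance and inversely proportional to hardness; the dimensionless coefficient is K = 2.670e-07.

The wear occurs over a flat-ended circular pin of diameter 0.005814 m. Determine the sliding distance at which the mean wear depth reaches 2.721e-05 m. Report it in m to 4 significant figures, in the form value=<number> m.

Every step runs at full precision, and intermediate values are shown rounded; rounded just once: four significant figures.
Convert: Hardness H = 49.03 HV × 9.807 MPa/HV = 480.8 MPa = 4.808e+08 Pa.
Convert: Contact area A = π·d²/4 = π·(0.005814 m)²/4 = 2.655e-05 m².
In SI base units: W = 1140 N, H = 4.808e+08 Pa, K = 2.670e-07.
Limit volume V_lim = h_lim·A = 2.721e-05 · 2.655e-05 = 7.224e-10 m³.
Thus life L = V_lim·H/(K·W) = 7.224e-10 · 4.808e+08 / (2.670e-07 · 1140) = 1141 m.

value=1141 m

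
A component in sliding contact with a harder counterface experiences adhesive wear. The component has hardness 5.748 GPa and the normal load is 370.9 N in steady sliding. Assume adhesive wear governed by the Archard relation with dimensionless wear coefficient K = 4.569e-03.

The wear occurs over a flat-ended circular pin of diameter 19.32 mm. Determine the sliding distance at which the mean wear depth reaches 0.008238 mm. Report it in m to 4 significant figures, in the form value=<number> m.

Intermediates appear rounded; the algebra holds full float precision. Rounded just once to 4 significant figures.
Hardness H = 5.748 GPa = 5.748e+09 Pa.
Pin diameter d = 19.32 mm = 0.01932 m. Contact area A = π·d²/4 = π·(0.01932 m)²/4 = 2.932e-04 m².
Depth limit h_lim = 0.008238 mm = 8.238e-06 m.
Working in SI base units: W = 370.9 N, H = 5.748e+09 Pa, K = 4.569e-03.
Limit volume V_lim = h_lim·A = 8.238e-06 · 2.932e-04 = 2.415e-09 m³.
Thus life L = V_lim·H/(K·W) = 2.415e-09 · 5.748e+09 / (4.569e-03 · 370.9) = 8.192 m.

value=8.192 m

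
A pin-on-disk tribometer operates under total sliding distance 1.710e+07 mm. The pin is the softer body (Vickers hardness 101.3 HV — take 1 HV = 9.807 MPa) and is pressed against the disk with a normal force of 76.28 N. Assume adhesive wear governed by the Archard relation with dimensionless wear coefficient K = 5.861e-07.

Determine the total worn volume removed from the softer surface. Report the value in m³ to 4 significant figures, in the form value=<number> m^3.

Intermediates appear rounded; each operation keeps exact precision; rounded just once: 4 significant digits.
Convert: Path length L = 1.710e+07 mm = 1.710e+04 m.
Convert: Hardness H = 101.3 HV × 9.807 MPa/HV = 993.4 MPa = 9.934e+08 Pa.
Restated in SI base units: W = 76.28 N, H = 9.934e+08 Pa, K = 5.861e-07.
By Archard's law, V = K·W·L/H = 5.861e-07 · 76.28 · 1.710e+04 / 9.934e+08 = 7.695e-10 m³.

value=7.695e-10 m^3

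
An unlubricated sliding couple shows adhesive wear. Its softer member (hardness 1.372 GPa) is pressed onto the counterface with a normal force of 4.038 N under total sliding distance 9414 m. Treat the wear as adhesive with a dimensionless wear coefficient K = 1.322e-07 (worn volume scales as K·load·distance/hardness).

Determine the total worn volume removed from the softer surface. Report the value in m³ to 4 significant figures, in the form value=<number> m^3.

All working math holds exact precision — the intermediates are printed rounded; one last rounding to 4 significant figures.
Hardness H = 1.372 GPa = 1.372e+09 Pa.
In SI base units: W = 4.038 N, H = 1.372e+09 Pa, K = 1.322e-07.
Volume removed: V = K·W·L/H = 1.322e-07 · 4.038 · 9414 / 1.372e+09 = 3.663e-12 m³.

value=3.663e-12 m^3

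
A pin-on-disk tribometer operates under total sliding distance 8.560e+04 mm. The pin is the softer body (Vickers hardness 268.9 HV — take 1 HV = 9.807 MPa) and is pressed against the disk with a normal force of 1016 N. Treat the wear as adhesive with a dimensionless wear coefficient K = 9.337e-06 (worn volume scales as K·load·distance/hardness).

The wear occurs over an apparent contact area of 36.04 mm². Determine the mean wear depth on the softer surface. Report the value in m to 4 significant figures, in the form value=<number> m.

value=8.544e-06 m

Intermediates appear rounded; all arithmetic maintains full float precision. Rounded once at the end to 4 significant figures.
Distance L = 8.560e+04 mm = 85.60 m.
Hardness H = 268.9 HV × 9.807 MPa/HV = 2637 MPa = 2.637e+09 Pa.
Contact area A = 36.04 mm² = 3.604e-05 m².
Expressed in SI base units: W = 1016 N, H = 2.637e+09 Pa, K = 9.337e-06.
The Archard volume V = K·W·L/H = 9.337e-06 · 1016 · 85.60 / 2.637e+09 = 3.079e-10 m³.
Mean depth h = V/A = 3.079e-10 / 3.604e-05 = 8.544e-06 m.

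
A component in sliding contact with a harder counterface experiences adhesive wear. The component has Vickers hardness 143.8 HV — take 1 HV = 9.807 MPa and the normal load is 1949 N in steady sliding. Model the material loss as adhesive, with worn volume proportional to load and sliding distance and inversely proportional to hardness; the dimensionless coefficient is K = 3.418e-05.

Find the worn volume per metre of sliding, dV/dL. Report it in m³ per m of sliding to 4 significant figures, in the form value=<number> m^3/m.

value=4.724e-11 m^3/m

Printed values are rounded. Every step holds full precision. Rounded just once: 4 significant figures.
Convert: Hardness H = 143.8 HV × 9.807 MPa/HV = 1410 MPa = 1.410e+09 Pa.
Expressed in SI base units: W = 1949 N, H = 1.410e+09 Pa, K = 3.418e-05.
Sliding wear rate dV/dL = K·W/H, so: 3.418e-05 · 1949 / 1.410e+09 = 4.724e-11 m³/m.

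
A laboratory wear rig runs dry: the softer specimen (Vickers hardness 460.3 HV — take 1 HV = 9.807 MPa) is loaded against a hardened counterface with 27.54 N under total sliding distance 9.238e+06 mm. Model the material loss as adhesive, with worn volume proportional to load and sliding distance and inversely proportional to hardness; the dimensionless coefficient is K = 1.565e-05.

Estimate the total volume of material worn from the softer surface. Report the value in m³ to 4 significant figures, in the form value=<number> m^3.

Intermediate values appear rounded. Each operation holds full float precision, and one last rounding: four significant digits.
Distance covered L = 9.238e+06 mm = 9238 m.
Hardness H = 460.3 HV × 9.807 MPa/HV = 4514 MPa = 4.514e+09 Pa.
Working in SI base units: W = 27.54 N, H = 4.514e+09 Pa, K = 1.565e-05.
Wear volume V = K·W·L/H = 1.565e-05 · 27.54 · 9238 / 4.514e+09 = 8.820e-10 m³.

value=8.820e-10 m^3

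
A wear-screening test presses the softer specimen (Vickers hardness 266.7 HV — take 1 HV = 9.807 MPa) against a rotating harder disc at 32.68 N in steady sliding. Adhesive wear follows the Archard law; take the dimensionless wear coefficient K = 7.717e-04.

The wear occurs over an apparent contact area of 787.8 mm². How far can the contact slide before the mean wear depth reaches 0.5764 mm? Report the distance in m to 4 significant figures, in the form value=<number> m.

Intermediates appear rounded; each operation keeps exact precision — a single final rounding to four significant digits.
Convert: Hardness H = 266.7 HV × 9.807 MPa/HV = 2616 MPa = 2.616e+09 Pa.
Convert: Contact area A = 787.8 mm² = 7.878e-04 m².
Convert: Depth limit h_lim = 0.5764 mm = 5.764e-04 m.
In SI base units: W = 32.68 N, H = 2.616e+09 Pa, K = 7.717e-04.
Limit volume V_lim = h_lim·A = 5.764e-04 · 7.878e-04 = 4.541e-07 m³.
Thus life L = V_lim·H/(K·W) = 4.541e-07 · 2.616e+09 / (7.717e-04 · 32.68) = 4.709e+04 m.

value=4.709e+04 m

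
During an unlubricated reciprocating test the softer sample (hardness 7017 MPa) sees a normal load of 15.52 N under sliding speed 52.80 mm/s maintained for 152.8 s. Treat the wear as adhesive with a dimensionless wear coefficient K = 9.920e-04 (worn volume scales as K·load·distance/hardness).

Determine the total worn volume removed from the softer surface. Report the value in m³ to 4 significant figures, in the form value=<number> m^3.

All working math runs at full float precision — intermediate values are displayed rounded; one final rounding: 4 significant digits.
Sliding speed v = 52.80 mm/s = 0.05280 m/s. Distance L = v·t = 0.05280 m/s × 152.8 s = 8.068 m.
Hardness H = 7017 MPa = 7.017e+09 Pa.
Restated in SI base units: W = 15.52 N, H = 7.017e+09 Pa, K = 9.920e-04.
Worn volume V = K·W·L/H = 9.920e-04 · 15.52 · 8.068 / 7.017e+09 = 1.770e-11 m³.

value=1.770e-11 m^3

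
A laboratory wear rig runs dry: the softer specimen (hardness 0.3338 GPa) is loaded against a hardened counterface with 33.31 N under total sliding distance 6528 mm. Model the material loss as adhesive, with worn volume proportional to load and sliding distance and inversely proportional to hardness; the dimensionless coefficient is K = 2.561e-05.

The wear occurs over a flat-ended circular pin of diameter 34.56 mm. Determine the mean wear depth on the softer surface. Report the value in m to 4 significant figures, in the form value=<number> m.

value=1.778e-08 m

All working math keeps full float precision; intermediate values appear rounded; one final rounding: four significant digits.
Convert: The distance L = 6528 mm = 6.528 m.
Convert: Hardness H = 0.3338 GPa = 3.338e+08 Pa.
Convert: Pin diameter d = 34.56 mm = 0.03456 m. Contact area A = π·d²/4 = π·(0.03456 m)²/4 = 9.381e-04 m².
Restated in SI base units: W = 33.31 N, H = 3.338e+08 Pa, K = 2.561e-05.
The Archard volume V = K·W·L/H = 2.561e-05 · 33.31 · 6.528 / 3.338e+08 = 1.668e-11 m³.
Wear depth h = V/A = 1.668e-11 / 9.381e-04 = 1.778e-08 m.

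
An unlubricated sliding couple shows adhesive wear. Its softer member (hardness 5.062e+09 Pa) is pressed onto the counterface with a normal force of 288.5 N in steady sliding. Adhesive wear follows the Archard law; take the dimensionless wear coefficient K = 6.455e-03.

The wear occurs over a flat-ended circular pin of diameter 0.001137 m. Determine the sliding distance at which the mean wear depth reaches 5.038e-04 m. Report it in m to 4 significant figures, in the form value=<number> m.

value=1.390 m

Quoted intermediates are rounded; all arithmetic carries full float precision — rounded once at the end, at four significant figures.
Convert: Contact area A = π·d²/4 = π·(0.001137 m)²/4 = 1.015e-06 m².
SI base units throughout: W = 288.5 N, H = 5.062e+09 Pa, K = 6.455e-03.
Volume at the limit: V_lim = h_lim·A = 5.038e-04 · 1.015e-06 = 5.115e-10 m³.
Life L = V_lim·H/(K·W) = 5.115e-10 · 5.062e+09 / (6.455e-03 · 288.5) = 1.390 m.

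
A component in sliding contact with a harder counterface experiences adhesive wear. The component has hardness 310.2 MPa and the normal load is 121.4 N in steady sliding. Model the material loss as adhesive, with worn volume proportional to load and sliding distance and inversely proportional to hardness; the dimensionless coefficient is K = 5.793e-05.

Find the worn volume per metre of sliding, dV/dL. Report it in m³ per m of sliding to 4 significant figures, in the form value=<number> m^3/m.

Each operation maintains full float precision, and intermediates are printed rounded — a lone final rounding, at four significant figures.
Convert: Hardness H = 310.2 MPa = 3.102e+08 Pa.
In SI base units: W = 121.4 N, H = 3.102e+08 Pa, K = 5.793e-05.
Rate of wear dV/dL = K·W/H (independent of L): 5.793e-05 · 121.4 / 3.102e+08 = 2.267e-11 m³/m.

value=2.267e-11 m^3/m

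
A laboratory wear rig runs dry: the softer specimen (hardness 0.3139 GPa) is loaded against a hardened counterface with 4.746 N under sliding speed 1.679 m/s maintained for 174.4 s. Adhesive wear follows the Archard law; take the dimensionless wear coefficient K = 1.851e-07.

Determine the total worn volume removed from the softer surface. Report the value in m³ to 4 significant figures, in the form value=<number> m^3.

value=8.195e-13 m^3

The intermediates are displayed rounded; all arithmetic runs at exact precision. Rounded once at the end to four significant figures.
Convert: The distance L = v·t = 1.679 m/s × 174.4 s = 292.8 m.
Convert: Hardness H = 0.3139 GPa = 3.139e+08 Pa.
SI base units throughout: W = 4.746 N, H = 3.139e+08 Pa, K = 1.851e-07.
Archard relation: V = K·W·L/H = 1.851e-07 · 4.746 · 292.8 / 3.139e+08 = 8.195e-13 m³.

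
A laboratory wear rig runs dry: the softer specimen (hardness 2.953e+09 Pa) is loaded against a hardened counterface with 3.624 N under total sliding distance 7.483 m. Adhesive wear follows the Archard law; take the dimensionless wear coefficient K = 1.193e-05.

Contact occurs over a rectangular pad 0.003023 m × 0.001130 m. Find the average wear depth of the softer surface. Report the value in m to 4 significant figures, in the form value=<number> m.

All arithmetic maintains exact precision; intermediates are printed rounded — rounded just once to 4 significant digits.
Contact area A = 0.003023 m × 0.001130 m = 3.416e-06 m².
Restated in SI base units: W = 3.624 N, H = 2.953e+09 Pa, K = 1.193e-05.
The Archard volume V = K·W·L/H = 1.193e-05 · 3.624 · 7.483 / 2.953e+09 = 1.096e-13 m³.
Wear depth h = V/A = 1.096e-13 / 3.416e-06 = 3.207e-08 m.

value=3.207e-08 m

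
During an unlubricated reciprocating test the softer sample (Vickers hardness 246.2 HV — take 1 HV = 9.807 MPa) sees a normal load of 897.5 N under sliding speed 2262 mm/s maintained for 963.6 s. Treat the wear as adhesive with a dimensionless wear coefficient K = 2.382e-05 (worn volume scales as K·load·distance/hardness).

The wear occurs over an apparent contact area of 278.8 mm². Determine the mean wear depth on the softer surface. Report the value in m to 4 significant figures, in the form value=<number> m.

Intermediates are printed rounded. The computation holds exact precision; one last rounding, at 4 significant digits.
Convert: Sliding speed v = 2262 mm/s = 2.262 m/s. Distance L = v·t = 2.262 m/s × 963.6 s = 2180 m.
Convert: Hardness H = 246.2 HV × 9.807 MPa/HV = 2414 MPa = 2.414e+09 Pa.
Convert: Contact area A = 278.8 mm² = 2.788e-04 m².
In SI base units: W = 897.5 N, H = 2.414e+09 Pa, K = 2.382e-05.
Worn volume V = K·W·L/H = 2.382e-05 · 897.5 · 2180 / 2.414e+09 = 1.930e-08 m³.
Mean wear depth h = V/A = 1.930e-08 / 2.788e-04 = 6.922e-05 m.

value=6.922e-05 m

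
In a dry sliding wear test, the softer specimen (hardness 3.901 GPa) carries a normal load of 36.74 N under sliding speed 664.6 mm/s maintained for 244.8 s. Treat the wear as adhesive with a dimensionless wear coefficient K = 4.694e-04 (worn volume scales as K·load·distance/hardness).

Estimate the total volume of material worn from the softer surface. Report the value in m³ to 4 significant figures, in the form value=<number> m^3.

value=7.192e-10 m^3

Intermediates appear rounded — every step maintains full precision — one last rounding to four significant digits.
Sliding speed v = 664.6 mm/s = 0.6646 m/s. Sliding distance L = v·t = 0.6646 m/s × 244.8 s = 162.7 m.
Hardness H = 3.901 GPa = 3.901e+09 Pa.
Working in SI base units: W = 36.74 N, H = 3.901e+09 Pa, K = 4.694e-04.
Volume removed: V = K·W·L/H = 4.694e-04 · 36.74 · 162.7 / 3.901e+09 = 7.192e-10 m³.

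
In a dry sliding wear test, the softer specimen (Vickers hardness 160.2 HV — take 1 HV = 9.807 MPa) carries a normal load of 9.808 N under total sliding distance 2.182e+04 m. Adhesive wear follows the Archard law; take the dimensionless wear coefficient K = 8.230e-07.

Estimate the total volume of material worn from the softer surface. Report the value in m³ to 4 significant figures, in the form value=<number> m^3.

value=1.121e-10 m^3

Every step keeps exact precision; intermediate values are displayed rounded — a lone final rounding to 4 significant figures.
Convert: Hardness H = 160.2 HV × 9.807 MPa/HV = 1571 MPa = 1.571e+09 Pa.
In SI base units, W = 9.808 N, H = 1.571e+09 Pa, K = 8.230e-07.
Apply Archard: V = K·W·L/H = 8.230e-07 · 9.808 · 2.182e+04 / 1.571e+09 = 1.121e-10 m³.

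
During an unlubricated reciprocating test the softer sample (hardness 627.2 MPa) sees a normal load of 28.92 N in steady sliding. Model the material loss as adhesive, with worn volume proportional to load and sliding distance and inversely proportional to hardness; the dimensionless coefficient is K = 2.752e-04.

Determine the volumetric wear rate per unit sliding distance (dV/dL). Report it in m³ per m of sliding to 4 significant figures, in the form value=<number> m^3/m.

value=1.269e-11 m^3/m

Intermediates are displayed rounded. The computation maintains exact precision; rounded once at the end, at 4 significant digits.
Hardness H = 627.2 MPa = 6.272e+08 Pa.
Collected in SI base units: W = 28.92 N, H = 6.272e+08 Pa, K = 2.752e-04.
Wear rate dV/dL = K·W/H, per unit distance: 2.752e-04 · 28.92 / 6.272e+08 = 1.269e-11 m³/m.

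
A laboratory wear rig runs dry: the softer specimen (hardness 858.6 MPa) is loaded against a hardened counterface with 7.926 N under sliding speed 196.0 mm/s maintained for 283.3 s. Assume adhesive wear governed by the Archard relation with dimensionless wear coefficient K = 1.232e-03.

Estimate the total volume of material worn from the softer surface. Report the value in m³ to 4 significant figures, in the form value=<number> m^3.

value=6.315e-10 m^3

All working math maintains full precision — intermediate values are displayed rounded. Rounded just once, at 4 significant figures.
Convert: Sliding speed v = 196.0 mm/s = 0.1960 m/s. Distance L = v·t = 0.1960 m/s × 283.3 s = 55.53 m.
Convert: Hardness H = 858.6 MPa = 8.586e+08 Pa.
SI base units throughout: W = 7.926 N, H = 8.586e+08 Pa, K = 1.232e-03.
Archard volume V = K·W·L/H = 1.232e-03 · 7.926 · 55.53 / 8.586e+08 = 6.315e-10 m³.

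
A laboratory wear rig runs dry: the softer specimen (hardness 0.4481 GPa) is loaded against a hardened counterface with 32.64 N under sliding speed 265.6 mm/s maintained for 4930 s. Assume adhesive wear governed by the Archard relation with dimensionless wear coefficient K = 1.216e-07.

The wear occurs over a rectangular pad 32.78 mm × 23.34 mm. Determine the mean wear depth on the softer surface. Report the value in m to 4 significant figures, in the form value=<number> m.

value=1.516e-08 m

All working math runs at full precision, and intermediate values are shown rounded, and rounded just once, at four significant digits.
Convert: Sliding speed v = 265.6 mm/s = 0.2656 m/s. Total distance L = v·t = 0.2656 m/s × 4930 s = 1309 m.
Convert: Hardness H = 0.4481 GPa = 4.481e+08 Pa.
Convert: Pad sides 32.78 mm × 23.34 mm = 0.03278 m × 0.02334 m. Contact area A = 0.03278 m × 0.02334 m = 7.651e-04 m².
SI base units throughout: W = 32.64 N, H = 4.481e+08 Pa, K = 1.216e-07.
Archard volume V = K·W·L/H = 1.216e-07 · 32.64 · 1309 / 4.481e+08 = 1.160e-11 m³.
Mean wear depth h = V/A = 1.160e-11 / 7.651e-04 = 1.516e-08 m.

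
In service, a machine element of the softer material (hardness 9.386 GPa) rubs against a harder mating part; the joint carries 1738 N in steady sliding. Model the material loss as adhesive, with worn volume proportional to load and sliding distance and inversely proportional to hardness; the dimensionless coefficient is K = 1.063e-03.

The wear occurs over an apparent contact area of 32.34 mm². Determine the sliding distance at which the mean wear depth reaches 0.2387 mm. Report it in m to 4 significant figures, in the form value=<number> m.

Intermediate values are displayed rounded, and all working math carries full float precision, and one final rounding, at 4 significant figures.
Convert: Hardness H = 9.386 GPa = 9.386e+09 Pa.
Convert: Contact area A = 32.34 mm² = 3.234e-05 m².
Convert: Depth limit h_lim = 0.2387 mm = 2.387e-04 m.
Expressed in SI base units: W = 1738 N, H = 9.386e+09 Pa, K = 1.063e-03.
Volume at the limit: V_lim = h_lim·A = 2.387e-04 · 3.234e-05 = 7.720e-09 m³.
Thus life L = V_lim·H/(K·W) = 7.720e-09 · 9.386e+09 / (1.063e-03 · 1738) = 39.22 m.

value=39.22 m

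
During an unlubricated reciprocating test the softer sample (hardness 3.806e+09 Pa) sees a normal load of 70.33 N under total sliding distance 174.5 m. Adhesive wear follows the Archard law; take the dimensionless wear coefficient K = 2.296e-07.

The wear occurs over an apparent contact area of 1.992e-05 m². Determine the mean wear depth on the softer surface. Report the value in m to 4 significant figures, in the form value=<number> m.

value=3.717e-08 m

Shown intermediates are rounded, and the algebra carries exact precision — rounded once at the end: four significant figures.
In SI base units, W = 70.33 N, H = 3.806e+09 Pa, K = 2.296e-07.
Wear volume V = K·W·L/H = 2.296e-07 · 70.33 · 174.5 / 3.806e+09 = 7.404e-13 m³.
Average depth h = V/A = 7.404e-13 / 1.992e-05 = 3.717e-08 m.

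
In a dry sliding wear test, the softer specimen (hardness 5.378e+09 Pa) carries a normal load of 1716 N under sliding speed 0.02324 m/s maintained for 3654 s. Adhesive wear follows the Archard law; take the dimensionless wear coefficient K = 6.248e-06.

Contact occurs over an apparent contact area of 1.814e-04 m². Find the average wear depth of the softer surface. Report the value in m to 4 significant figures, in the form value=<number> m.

value=9.333e-07 m

Each operation maintains exact precision. Intermediate values are printed rounded — one final rounding, at 4 significant digits.
Convert: Distance L = v·t = 0.02324 m/s × 3654 s = 84.92 m.
In SI base units: W = 1716 N, H = 5.378e+09 Pa, K = 6.248e-06.
Worn volume V = K·W·L/H = 6.248e-06 · 1716 · 84.92 / 5.378e+09 = 1.693e-10 m³.
Mean wear depth h = V/A = 1.693e-10 / 1.814e-04 = 9.333e-07 m.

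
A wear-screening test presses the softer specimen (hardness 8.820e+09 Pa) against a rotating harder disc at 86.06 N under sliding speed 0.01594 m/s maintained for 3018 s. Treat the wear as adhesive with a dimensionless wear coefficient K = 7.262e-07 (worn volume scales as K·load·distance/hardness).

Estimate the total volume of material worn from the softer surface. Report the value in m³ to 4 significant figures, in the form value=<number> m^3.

All working math keeps exact precision — intermediate values are displayed rounded; one last rounding: 4 significant digits.
Convert: Total distance L = v·t = 0.01594 m/s × 3018 s = 48.11 m.
In SI base units, W = 86.06 N, H = 8.820e+09 Pa, K = 7.262e-07.
Apply Archard: V = K·W·L/H = 7.262e-07 · 86.06 · 48.11 / 8.820e+09 = 3.409e-13 m³.

value=3.409e-13 m^3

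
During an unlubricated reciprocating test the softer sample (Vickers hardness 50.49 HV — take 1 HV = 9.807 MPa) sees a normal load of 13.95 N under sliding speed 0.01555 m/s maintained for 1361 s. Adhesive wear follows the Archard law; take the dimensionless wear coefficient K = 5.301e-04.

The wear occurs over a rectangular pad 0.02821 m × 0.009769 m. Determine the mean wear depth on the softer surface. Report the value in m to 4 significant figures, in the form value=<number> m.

value=1.147e-06 m

All arithmetic carries full precision. Intermediates are shown rounded — one last rounding: four significant digits.
Distance covered L = v·t = 0.01555 m/s × 1361 s = 21.16 m.
Hardness H = 50.49 HV × 9.807 MPa/HV = 495.2 MPa = 4.952e+08 Pa.
Contact area A = 0.02821 m × 0.009769 m = 2.756e-04 m².
In SI base units, W = 13.95 N, H = 4.952e+08 Pa, K = 5.301e-04.
Archard relation: V = K·W·L/H = 5.301e-04 · 13.95 · 21.16 / 4.952e+08 = 3.161e-10 m³.
Wear depth h = V/A = 3.161e-10 / 2.756e-04 = 1.147e-06 m.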